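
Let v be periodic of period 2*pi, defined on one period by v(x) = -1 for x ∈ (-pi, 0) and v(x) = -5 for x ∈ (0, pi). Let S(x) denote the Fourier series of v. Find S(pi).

At x = pi the one-sided limits are v(pi^-) = -5 and v(pi^+) = -1.
By Dirichlet's theorem the series converges to their average, [(-5) + (-1)]/2 = -3.

-3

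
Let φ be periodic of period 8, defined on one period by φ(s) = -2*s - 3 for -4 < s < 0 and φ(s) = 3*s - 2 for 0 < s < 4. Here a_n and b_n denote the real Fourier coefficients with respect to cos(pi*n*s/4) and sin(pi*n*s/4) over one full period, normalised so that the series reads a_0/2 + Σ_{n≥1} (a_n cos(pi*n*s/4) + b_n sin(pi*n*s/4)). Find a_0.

a_0 = 1/4 ∫_{-4}^{4} φ(s) ds = 1/4 · (20) = 5.

5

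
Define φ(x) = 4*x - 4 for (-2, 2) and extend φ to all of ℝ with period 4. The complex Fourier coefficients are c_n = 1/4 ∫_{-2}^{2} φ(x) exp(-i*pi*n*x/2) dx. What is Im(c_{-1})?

Since φ is real-valued, Im(c_{-1}) = -1/4 ∫_{-2}^{2} φ(x) sin(-pi*x/2) dx = b_{1}/2.
Integrating by parts (boundary term plus one more integral), an antiderivative of (4*x - 4) sin(-pi*x/2) is 8*x*cos(pi*x/2)/pi - 16*sin(pi*x/2)/pi**2 - 8*cos(pi*x/2)/pi; evaluating from -2 to 2: ∫_{-2}^{2} (4*x - 4) sin(-pi*x/2) dx = (-8/pi) - (24/pi) = -32/pi.
Hence Im(c_{-1}) = (-1/4)·(-32/pi) = 8/pi.

8/pi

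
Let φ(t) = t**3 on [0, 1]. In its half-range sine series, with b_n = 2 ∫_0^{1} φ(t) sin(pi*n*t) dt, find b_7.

b_7 = 2 ∫_0^{1} (t**3) sin(7*pi*t) dt.
Integrating by parts three times (tabular method), an antiderivative of (t**3) sin(7*pi*t) is -t**3*cos(7*pi*t)/(7*pi) + 3*t**2*sin(7*pi*t)/(49*pi**2) + 6*t*cos(7*pi*t)/(343*pi**3) - 6*sin(7*pi*t)/(2401*pi**4); evaluating from 0 to 1: ∫_{0}^{1} (t**3) sin(7*pi*t) dt = ((-6 + 49*pi**2)/(343*pi**3)) - (0) = (-6 + 49*pi**2)/(343*pi**3).
Hence b_7 = 2·((-6 + 49*pi**2)/(343*pi**3)) = 2*(-6 + 49*pi**2)/(343*pi**3).

2*(-6 + 49*pi**2)/(343*pi**3)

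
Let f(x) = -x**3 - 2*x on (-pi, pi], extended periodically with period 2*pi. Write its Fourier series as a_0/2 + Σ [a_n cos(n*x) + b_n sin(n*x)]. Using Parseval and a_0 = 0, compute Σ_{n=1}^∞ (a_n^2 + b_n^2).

2*pi**2*(140 + 84*pi**2 + 15*pi**4)/105

Parseval: a_0^2/2 + Σ_{n≥1} (a_n^2+b_n^2) = 1/pi ∫_{-pi}^{pi} f(x)^2 dx = 2*pi**2*(140 + 84*pi**2 + 15*pi**4)/105.
Subtract a_0^2/2 = 0: Σ (a_n^2+b_n^2) = 2*pi**2*(140 + 84*pi**2 + 15*pi**4)/105.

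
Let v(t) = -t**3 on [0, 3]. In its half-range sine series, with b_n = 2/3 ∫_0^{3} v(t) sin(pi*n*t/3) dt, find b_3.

-18/pi + 12/pi**3

b_3 = 2/3 ∫_0^{3} (-t**3) sin(pi*t) dt.
Integrating by parts three times (tabular method), an antiderivative of (-t**3) sin(pi*t) is t**3*cos(pi*t)/pi - 3*t**2*sin(pi*t)/pi**2 - 6*t*cos(pi*t)/pi**3 + 6*sin(pi*t)/pi**4; evaluating from 0 to 3: ∫_{0}^{3} (-t**3) sin(pi*t) dt = (-27/pi + 18/pi**3) - (0) = -27/pi + 18/pi**3.
Hence b_3 = (2/3)·(-27/pi + 18/pi**3) = -18/pi + 12/pi**3.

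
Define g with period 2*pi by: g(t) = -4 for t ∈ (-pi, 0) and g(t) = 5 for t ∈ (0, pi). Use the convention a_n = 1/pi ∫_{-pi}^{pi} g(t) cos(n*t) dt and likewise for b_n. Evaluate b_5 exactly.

18/(5*pi)

b_5 = 1/pi ∫_{-pi}^{pi} g(t) sin(5*t) dt.
Split the integral at the breakpoints.
Directly, an antiderivative of (-4) sin(5*t) is 4*cos(5*t)/5; evaluating from -pi to 0: ∫_{-pi}^{0} (-4) sin(5*t) dt = (4/5) - (-4/5) = 8/5.
Directly, an antiderivative of (5) sin(5*t) is -cos(5*t); evaluating from 0 to pi: ∫_{0}^{pi} (5) sin(5*t) dt = (1) - (-1) = 2.
Summing the pieces and multiplying by (1/pi) gives b_5 = 18/(5*pi).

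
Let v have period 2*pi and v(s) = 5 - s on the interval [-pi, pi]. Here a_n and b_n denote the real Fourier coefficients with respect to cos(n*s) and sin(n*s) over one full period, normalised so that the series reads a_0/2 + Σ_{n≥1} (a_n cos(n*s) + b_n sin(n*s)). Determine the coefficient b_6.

1/3

b_6 = 1/pi ∫_{-pi}^{pi} v(s) sin(6*s) ds.
Integrating by parts (boundary term plus one more integral), an antiderivative of (5 - s) sin(6*s) is s*cos(6*s)/6 - sin(6*s)/36 - 5*cos(6*s)/6; evaluating from -pi to pi: ∫_{-pi}^{pi} (5 - s) sin(6*s) ds = (-5/6 + pi/6) - (-5/6 - pi/6) = pi/3.
Hence b_6 = (1/pi)·(pi/3) = 1/3.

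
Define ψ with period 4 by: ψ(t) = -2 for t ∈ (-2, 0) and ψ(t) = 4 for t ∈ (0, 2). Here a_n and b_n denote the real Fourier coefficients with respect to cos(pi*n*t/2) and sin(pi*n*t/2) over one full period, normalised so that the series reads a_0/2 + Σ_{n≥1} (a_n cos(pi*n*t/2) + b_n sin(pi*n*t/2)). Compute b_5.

12/(5*pi)

b_5 = 1/2 ∫_{-2}^{2} ψ(t) sin(5*pi*t/2) dt.
Split the integral at the breakpoints.
Directly, an antiderivative of (-2) sin(5*pi*t/2) is 4*cos(5*pi*t/2)/(5*pi); evaluating from -2 to 0: ∫_{-2}^{0} (-2) sin(5*pi*t/2) dt = (4/(5*pi)) - (-4/(5*pi)) = 8/(5*pi).
Directly, an antiderivative of (4) sin(5*pi*t/2) is -8*cos(5*pi*t/2)/(5*pi); evaluating from 0 to 2: ∫_{0}^{2} (4) sin(5*pi*t/2) dt = (8/(5*pi)) - (-8/(5*pi)) = 16/(5*pi).
Summing the pieces and multiplying by (1/2) gives b_5 = 12/(5*pi).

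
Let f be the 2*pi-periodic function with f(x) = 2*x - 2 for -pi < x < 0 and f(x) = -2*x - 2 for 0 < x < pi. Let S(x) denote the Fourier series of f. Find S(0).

f is continuous at x = 0 with value -2, so the series converges to -2 there.

-2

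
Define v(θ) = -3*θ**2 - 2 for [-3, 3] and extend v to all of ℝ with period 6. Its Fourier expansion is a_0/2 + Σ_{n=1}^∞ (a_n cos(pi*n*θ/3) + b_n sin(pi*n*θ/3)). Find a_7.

108/(49*pi**2)

a_7 = 1/3 ∫_{-3}^{3} v(θ) cos(7*pi*θ/3) dθ.
v is even and cos(7*pi*θ/3) is even, so the integrand is even and a_7 = 2/3 ∫_0^{3} v(θ) cos(7*pi*θ/3) dθ.
Integrating by parts twice (tabular method), an antiderivative of (-3*θ**2 - 2) cos(7*pi*θ/3) is -9*θ**2*sin(7*pi*θ/3)/(7*pi) - 54*θ*cos(7*pi*θ/3)/(49*pi**2) - 6*sin(7*pi*θ/3)/(7*pi) + 162*sin(7*pi*θ/3)/(343*pi**3); evaluating from 0 to 3: ∫_{0}^{3} (-3*θ**2 - 2) cos(7*pi*θ/3) dθ = (162/(49*pi**2)) - (0) = 162/(49*pi**2).
Hence a_7 = (2/3)·(162/(49*pi**2)) = 108/(49*pi**2).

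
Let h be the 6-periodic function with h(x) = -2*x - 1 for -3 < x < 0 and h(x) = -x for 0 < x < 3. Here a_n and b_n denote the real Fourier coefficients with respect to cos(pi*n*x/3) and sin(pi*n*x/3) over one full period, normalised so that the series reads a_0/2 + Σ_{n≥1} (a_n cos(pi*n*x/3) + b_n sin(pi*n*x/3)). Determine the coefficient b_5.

b_5 = 1/3 ∫_{-3}^{3} h(x) sin(5*pi*x/3) dx.
Split the integral at the breakpoints.
Integrating by parts (boundary term plus one more integral), an antiderivative of (-2*x - 1) sin(5*pi*x/3) is 6*x*cos(5*pi*x/3)/(5*pi) - 18*sin(5*pi*x/3)/(25*pi**2) + 3*cos(5*pi*x/3)/(5*pi); evaluating from -3 to 0: ∫_{-3}^{0} (-2*x - 1) sin(5*pi*x/3) dx = (3/(5*pi)) - (3/pi) = -12/(5*pi).
Integrating by parts (boundary term plus one more integral), an antiderivative of (-x) sin(5*pi*x/3) is 3*x*cos(5*pi*x/3)/(5*pi) - 9*sin(5*pi*x/3)/(25*pi**2); evaluating from 0 to 3: ∫_{0}^{3} (-x) sin(5*pi*x/3) dx = (-9/(5*pi)) - (0) = -9/(5*pi).
Summing the pieces and multiplying by (1/3) gives b_5 = -7/(5*pi).

-7/(5*pi)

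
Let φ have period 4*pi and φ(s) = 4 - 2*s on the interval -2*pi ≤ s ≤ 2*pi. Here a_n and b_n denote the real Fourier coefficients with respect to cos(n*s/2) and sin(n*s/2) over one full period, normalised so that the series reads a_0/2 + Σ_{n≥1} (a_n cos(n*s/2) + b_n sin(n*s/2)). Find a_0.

8

a_0 = (1/(2*pi)) ∫_{-2*pi}^{2*pi} φ(s) ds = (1/(2*pi)) · (16*pi) = 8.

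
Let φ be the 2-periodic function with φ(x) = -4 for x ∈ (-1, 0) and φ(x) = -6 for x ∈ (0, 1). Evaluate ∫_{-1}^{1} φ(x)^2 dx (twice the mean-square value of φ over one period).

52

∫_{-1}^{1} φ(x)^2 dx = 52.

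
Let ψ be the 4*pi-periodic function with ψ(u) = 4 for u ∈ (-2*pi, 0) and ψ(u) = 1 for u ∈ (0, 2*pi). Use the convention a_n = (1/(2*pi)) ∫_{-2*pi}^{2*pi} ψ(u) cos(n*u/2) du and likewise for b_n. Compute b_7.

b_7 = (1/(2*pi)) ∫_{-2*pi}^{2*pi} ψ(u) sin(7*u/2) du.
Split the integral at the breakpoints.
Directly, an antiderivative of (4) sin(7*u/2) is -8*cos(7*u/2)/7; evaluating from -2*pi to 0: ∫_{-2*pi}^{0} (4) sin(7*u/2) du = (-8/7) - (8/7) = -16/7.
Directly, an antiderivative of (1) sin(7*u/2) is -2*cos(7*u/2)/7; evaluating from 0 to 2*pi: ∫_{0}^{2*pi} (1) sin(7*u/2) du = (2/7) - (-2/7) = 4/7.
Summing the pieces and multiplying by (1/(2*pi)) gives b_7 = -6/(7*pi).

-6/(7*pi)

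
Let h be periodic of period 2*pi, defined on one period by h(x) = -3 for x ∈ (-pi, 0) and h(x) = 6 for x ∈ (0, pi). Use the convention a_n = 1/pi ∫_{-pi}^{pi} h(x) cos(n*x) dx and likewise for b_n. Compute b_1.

b_1 = 1/pi ∫_{-pi}^{pi} h(x) sin(x) dx.
Split the integral at the breakpoints.
Directly, an antiderivative of (-3) sin(x) is 3*cos(x); evaluating from -pi to 0: ∫_{-pi}^{0} (-3) sin(x) dx = (3) - (-3) = 6.
Directly, an antiderivative of (6) sin(x) is -6*cos(x); evaluating from 0 to pi: ∫_{0}^{pi} (6) sin(x) dx = (6) - (-6) = 12.
Summing the pieces and multiplying by (1/pi) gives b_1 = 18/pi.

18/pi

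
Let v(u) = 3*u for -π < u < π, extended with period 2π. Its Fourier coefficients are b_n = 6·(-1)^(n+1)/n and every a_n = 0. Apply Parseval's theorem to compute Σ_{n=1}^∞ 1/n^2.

pi**2/6

Parseval: Σ b_n^2 = (1/π) ∫_{-π}^{π} v(u)^2 du = 6*pi**2.
Σ b_n^2 = Σ 36/n^2, so Σ 1/n^2 = (6*pi**2)/36 = pi**2/6.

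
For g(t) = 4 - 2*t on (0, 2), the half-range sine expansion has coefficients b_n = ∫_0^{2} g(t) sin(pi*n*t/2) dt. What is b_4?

2/pi

b_4 = ∫_0^{2} (4 - 2*t) sin(2*pi*t) dt.
Integrating by parts (boundary term plus one more integral), an antiderivative of (4 - 2*t) sin(2*pi*t) is t*cos(2*pi*t)/pi - sin(2*pi*t)/(2*pi**2) - 2*cos(2*pi*t)/pi; evaluating from 0 to 2: ∫_{0}^{2} (4 - 2*t) sin(2*pi*t) dt = (0) - (-2/pi) = 2/pi.
Hence b_4 = 2/pi.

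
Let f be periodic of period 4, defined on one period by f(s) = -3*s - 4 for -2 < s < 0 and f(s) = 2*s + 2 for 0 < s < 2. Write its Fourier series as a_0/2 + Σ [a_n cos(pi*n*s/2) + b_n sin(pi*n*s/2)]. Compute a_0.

3

a_0 = 1/2 ∫_{-2}^{2} f(s) ds = 1/2 · (6) = 3.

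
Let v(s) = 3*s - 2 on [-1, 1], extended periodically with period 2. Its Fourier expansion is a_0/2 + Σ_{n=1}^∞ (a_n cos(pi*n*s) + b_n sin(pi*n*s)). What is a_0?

a_0 = ∫_{-1}^{1} v(s) ds = -4.

-4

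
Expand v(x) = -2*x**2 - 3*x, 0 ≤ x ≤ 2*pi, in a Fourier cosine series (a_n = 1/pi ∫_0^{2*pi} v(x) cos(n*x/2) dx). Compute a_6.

-8/9

a_6 = 1/pi ∫_0^{2*pi} (-2*x**2 - 3*x) cos(3*x) dx.
Integrating by parts twice (tabular method), an antiderivative of (-2*x**2 - 3*x) cos(3*x) is -2*x**2*sin(3*x)/3 - x*sin(3*x) - 4*x*cos(3*x)/9 + 4*sin(3*x)/27 - cos(3*x)/3; evaluating from 0 to 2*pi: ∫_{0}^{2*pi} (-2*x**2 - 3*x) cos(3*x) dx = (-8*pi/9 - 1/3) - (-1/3) = -8*pi/9.
Hence a_6 = (1/pi)·(-8*pi/9) = -8/9.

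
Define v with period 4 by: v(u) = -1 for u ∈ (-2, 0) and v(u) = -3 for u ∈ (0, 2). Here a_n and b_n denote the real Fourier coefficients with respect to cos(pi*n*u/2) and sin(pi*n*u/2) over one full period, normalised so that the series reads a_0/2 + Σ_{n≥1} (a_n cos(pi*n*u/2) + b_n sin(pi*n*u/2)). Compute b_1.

-4/pi

b_1 = 1/2 ∫_{-2}^{2} v(u) sin(pi*u/2) du.
Split the integral at the breakpoints.
Directly, an antiderivative of (-1) sin(pi*u/2) is 2*cos(pi*u/2)/pi; evaluating from -2 to 0: ∫_{-2}^{0} (-1) sin(pi*u/2) du = (2/pi) - (-2/pi) = 4/pi.
Directly, an antiderivative of (-3) sin(pi*u/2) is 6*cos(pi*u/2)/pi; evaluating from 0 to 2: ∫_{0}^{2} (-3) sin(pi*u/2) du = (-6/pi) - (6/pi) = -12/pi.
Summing the pieces and multiplying by (1/2) gives b_1 = -4/pi.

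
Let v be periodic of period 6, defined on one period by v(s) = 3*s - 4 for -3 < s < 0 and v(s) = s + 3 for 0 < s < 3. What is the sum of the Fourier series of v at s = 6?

s = 6 differs from s = 0 by 1 full period(s), and the series is 6-periodic.
At s = 0 the one-sided limits are v(0^-) = -4 and v(0^+) = 3.
By Dirichlet's theorem the series converges to their average, [(-4) + (3)]/2 = -1/2.

-1/2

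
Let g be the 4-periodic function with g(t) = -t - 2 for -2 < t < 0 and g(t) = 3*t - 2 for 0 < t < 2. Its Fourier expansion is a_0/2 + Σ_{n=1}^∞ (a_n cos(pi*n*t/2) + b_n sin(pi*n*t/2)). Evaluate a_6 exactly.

0

a_6 = 1/2 ∫_{-2}^{2} g(t) cos(3*pi*t) dt.
Split the integral at the breakpoints.
Integrating by parts (boundary term plus one more integral), an antiderivative of (-t - 2) cos(3*pi*t) is -t*sin(3*pi*t)/(3*pi) - 2*sin(3*pi*t)/(3*pi) - cos(3*pi*t)/(9*pi**2); evaluating from -2 to 0: ∫_{-2}^{0} (-t - 2) cos(3*pi*t) dt = (-1/(9*pi**2)) - (-1/(9*pi**2)) = 0.
Integrating by parts (boundary term plus one more integral), an antiderivative of (3*t - 2) cos(3*pi*t) is t*sin(3*pi*t)/pi - 2*sin(3*pi*t)/(3*pi) + cos(3*pi*t)/(3*pi**2); evaluating from 0 to 2: ∫_{0}^{2} (3*t - 2) cos(3*pi*t) dt = (1/(3*pi**2)) - (1/(3*pi**2)) = 0.
Summing the pieces and multiplying by (1/2) gives a_6 = 0.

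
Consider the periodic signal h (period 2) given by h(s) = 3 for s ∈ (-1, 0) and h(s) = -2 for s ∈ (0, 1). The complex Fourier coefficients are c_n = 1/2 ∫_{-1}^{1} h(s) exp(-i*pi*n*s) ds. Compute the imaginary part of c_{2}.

Since h is real-valued, Im(c_{2}) = -1/2 ∫_{-1}^{1} h(s) sin(2*pi*s) ds = -b_{2}/2.
Split the integral at the breakpoints.
Directly, an antiderivative of (3) sin(2*pi*s) is -3*cos(2*pi*s)/(2*pi); evaluating from -1 to 0: ∫_{-1}^{0} (3) sin(2*pi*s) ds = (-3/(2*pi)) - (-3/(2*pi)) = 0.
Directly, an antiderivative of (-2) sin(2*pi*s) is cos(2*pi*s)/pi; evaluating from 0 to 1: ∫_{0}^{1} (-2) sin(2*pi*s) ds = (1/pi) - (1/pi) = 0.
So ∫_{-1}^{1} h(s) sin(2*pi*s) ds = 0.
Hence Im(c_{2}) = (-1/2)·(0) = 0.

0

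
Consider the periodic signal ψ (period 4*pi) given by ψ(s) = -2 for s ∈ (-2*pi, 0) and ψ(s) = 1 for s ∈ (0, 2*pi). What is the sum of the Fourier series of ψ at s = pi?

ψ is continuous at s = pi with value 1, so the series converges to 1 there.

1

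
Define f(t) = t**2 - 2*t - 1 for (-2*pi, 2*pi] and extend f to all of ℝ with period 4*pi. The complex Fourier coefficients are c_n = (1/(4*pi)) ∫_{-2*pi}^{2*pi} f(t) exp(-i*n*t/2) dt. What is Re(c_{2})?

Since f is real-valued, Re(c_{2}) = (1/(4*pi)) ∫_{-2*pi}^{2*pi} f(t) cos(t) dt = a_{2}/2.
Integrating by parts twice (tabular method), an antiderivative of (t**2 - 2*t - 1) cos(t) is t**2*sin(t) - 2*t*sin(t) + 2*t*cos(t) - 3*sin(t) - 2*cos(t); evaluating from -2*pi to 2*pi: ∫_{-2*pi}^{2*pi} (t**2 - 2*t - 1) cos(t) dt = (-2 + 4*pi) - (-4*pi - 2) = 8*pi.
Hence Re(c_{2}) = (1/(4*pi))·(8*pi) = 2.

2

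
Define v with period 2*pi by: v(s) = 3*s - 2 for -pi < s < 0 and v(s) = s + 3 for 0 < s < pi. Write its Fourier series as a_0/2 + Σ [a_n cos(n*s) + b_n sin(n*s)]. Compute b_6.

-2/3

b_6 = 1/pi ∫_{-pi}^{pi} v(s) sin(6*s) ds.
Split the integral at the breakpoints.
Integrating by parts (boundary term plus one more integral), an antiderivative of (3*s - 2) sin(6*s) is -s*cos(6*s)/2 + sin(6*s)/12 + cos(6*s)/3; evaluating from -pi to 0: ∫_{-pi}^{0} (3*s - 2) sin(6*s) ds = (1/3) - (1/3 + pi/2) = -pi/2.
Integrating by parts (boundary term plus one more integral), an antiderivative of (s + 3) sin(6*s) is -s*cos(6*s)/6 + sin(6*s)/36 - cos(6*s)/2; evaluating from 0 to pi: ∫_{0}^{pi} (s + 3) sin(6*s) ds = (-pi/6 - 1/2) - (-1/2) = -pi/6.
Summing the pieces and multiplying by (1/pi) gives b_6 = -2/3.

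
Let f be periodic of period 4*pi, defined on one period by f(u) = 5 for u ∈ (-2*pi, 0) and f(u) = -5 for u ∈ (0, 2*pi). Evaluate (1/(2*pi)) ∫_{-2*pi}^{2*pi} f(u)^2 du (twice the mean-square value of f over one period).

50

(1/(2*pi)) ∫_{-2*pi}^{2*pi} f(u)^2 du = (1/(2*pi)) · (100*pi) = 50.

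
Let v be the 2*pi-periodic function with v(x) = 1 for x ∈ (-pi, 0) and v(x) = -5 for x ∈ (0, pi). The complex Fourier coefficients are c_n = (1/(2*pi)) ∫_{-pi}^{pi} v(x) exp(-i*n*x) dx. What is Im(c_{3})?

Since v is real-valued, Im(c_{3}) = -(1/(2*pi)) ∫_{-pi}^{pi} v(x) sin(3*x) dx = -b_{3}/2.
Split the integral at the breakpoints.
Directly, an antiderivative of (1) sin(3*x) is -cos(3*x)/3; evaluating from -pi to 0: ∫_{-pi}^{0} (1) sin(3*x) dx = (-1/3) - (1/3) = -2/3.
Directly, an antiderivative of (-5) sin(3*x) is 5*cos(3*x)/3; evaluating from 0 to pi: ∫_{0}^{pi} (-5) sin(3*x) dx = (-5/3) - (5/3) = -10/3.
So ∫_{-pi}^{pi} v(x) sin(3*x) dx = -4.
Hence Im(c_{3}) = (-1/(2*pi))·(-4) = 2/pi.

2/pi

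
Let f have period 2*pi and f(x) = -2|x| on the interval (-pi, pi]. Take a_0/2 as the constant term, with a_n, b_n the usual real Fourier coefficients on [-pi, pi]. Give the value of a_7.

a_7 = 1/pi ∫_{-pi}^{pi} f(x) cos(7*x) dx.
f is even and cos(7*x) is even, so the integrand is even and a_7 = 2/pi ∫_0^{pi} f(x) cos(7*x) dx.
Integrating by parts (boundary term plus one more integral), an antiderivative of (-2*x) cos(7*x) is -2*x*sin(7*x)/7 - 2*cos(7*x)/49; evaluating from 0 to pi: ∫_{0}^{pi} (-2*x) cos(7*x) dx = (2/49) - (-2/49) = 4/49.
Hence a_7 = (2/pi)·(4/49) = 8/(49*pi).

8/(49*pi)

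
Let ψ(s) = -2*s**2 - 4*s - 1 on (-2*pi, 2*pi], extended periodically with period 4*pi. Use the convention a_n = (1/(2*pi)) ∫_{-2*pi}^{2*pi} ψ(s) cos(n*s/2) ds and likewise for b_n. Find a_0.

a_0 = (1/(2*pi)) ∫_{-2*pi}^{2*pi} ψ(s) ds = (1/(2*pi)) · (-32*pi**3/3 - 4*pi) = -16*pi**2/3 - 2.

-16*pi**2/3 - 2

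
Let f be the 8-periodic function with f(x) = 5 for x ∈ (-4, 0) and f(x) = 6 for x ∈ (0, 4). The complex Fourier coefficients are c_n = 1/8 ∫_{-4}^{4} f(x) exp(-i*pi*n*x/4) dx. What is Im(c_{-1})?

1/pi

Since f is real-valued, Im(c_{-1}) = -1/8 ∫_{-4}^{4} f(x) sin(-pi*x/4) dx = b_{1}/2.
Split the integral at the breakpoints.
Directly, an antiderivative of (5) sin(-pi*x/4) is 20*cos(pi*x/4)/pi; evaluating from -4 to 0: ∫_{-4}^{0} (5) sin(-pi*x/4) dx = (20/pi) - (-20/pi) = 40/pi.
Directly, an antiderivative of (6) sin(-pi*x/4) is 24*cos(pi*x/4)/pi; evaluating from 0 to 4: ∫_{0}^{4} (6) sin(-pi*x/4) dx = (-24/pi) - (24/pi) = -48/pi.
So ∫_{-4}^{4} f(x) sin(-pi*x/4) dx = -8/pi.
Hence Im(c_{-1}) = (-1/8)·(-8/pi) = 1/pi.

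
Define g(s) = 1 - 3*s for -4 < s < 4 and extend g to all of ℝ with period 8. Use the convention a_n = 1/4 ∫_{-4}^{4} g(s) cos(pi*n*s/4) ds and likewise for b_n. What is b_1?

b_1 = 1/4 ∫_{-4}^{4} g(s) sin(pi*s/4) ds.
Integrating by parts (boundary term plus one more integral), an antiderivative of (1 - 3*s) sin(pi*s/4) is 12*s*cos(pi*s/4)/pi - 48*sin(pi*s/4)/pi**2 - 4*cos(pi*s/4)/pi; evaluating from -4 to 4: ∫_{-4}^{4} (1 - 3*s) sin(pi*s/4) ds = (-44/pi) - (52/pi) = -96/pi.
Hence b_1 = (1/4)·(-96/pi) = -24/pi.

-24/pi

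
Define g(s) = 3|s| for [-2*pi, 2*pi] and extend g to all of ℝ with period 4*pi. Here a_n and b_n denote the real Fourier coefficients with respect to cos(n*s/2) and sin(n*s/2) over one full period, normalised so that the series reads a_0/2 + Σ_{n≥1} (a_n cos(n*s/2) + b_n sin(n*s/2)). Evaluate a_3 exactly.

a_3 = (1/(2*pi)) ∫_{-2*pi}^{2*pi} g(s) cos(3*s/2) ds.
g is even and cos(3*s/2) is even, so the integrand is even and a_3 = 1/pi ∫_0^{2*pi} g(s) cos(3*s/2) ds.
Integrating by parts (boundary term plus one more integral), an antiderivative of (3*s) cos(3*s/2) is 2*s*sin(3*s/2) + 4*cos(3*s/2)/3; evaluating from 0 to 2*pi: ∫_{0}^{2*pi} (3*s) cos(3*s/2) ds = (-4/3) - (4/3) = -8/3.
Hence a_3 = (1/pi)·(-8/3) = -8/(3*pi).

-8/(3*pi)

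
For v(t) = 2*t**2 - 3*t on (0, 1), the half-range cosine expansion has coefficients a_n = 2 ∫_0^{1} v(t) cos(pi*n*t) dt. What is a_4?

a_4 = 2 ∫_0^{1} (2*t**2 - 3*t) cos(4*pi*t) dt.
Integrating by parts twice (tabular method), an antiderivative of (2*t**2 - 3*t) cos(4*pi*t) is t**2*sin(4*pi*t)/(2*pi) - 3*t*sin(4*pi*t)/(4*pi) + t*cos(4*pi*t)/(4*pi**2) - sin(4*pi*t)/(16*pi**3) - 3*cos(4*pi*t)/(16*pi**2); evaluating from 0 to 1: ∫_{0}^{1} (2*t**2 - 3*t) cos(4*pi*t) dt = (1/(16*pi**2)) - (-3/(16*pi**2)) = 1/(4*pi**2).
Hence a_4 = 2·(1/(4*pi**2)) = 1/(2*pi**2).

1/(2*pi**2)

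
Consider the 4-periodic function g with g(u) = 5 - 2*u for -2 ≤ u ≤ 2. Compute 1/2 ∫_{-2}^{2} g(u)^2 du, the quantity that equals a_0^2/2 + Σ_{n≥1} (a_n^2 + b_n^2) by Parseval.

182/3

1/2 ∫_{-2}^{2} g(u)^2 du = 1/2 · (364/3) = 182/3.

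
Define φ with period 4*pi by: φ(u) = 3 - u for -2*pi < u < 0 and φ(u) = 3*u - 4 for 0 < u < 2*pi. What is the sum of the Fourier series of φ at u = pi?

φ is continuous at u = pi with value -4 + 3*pi, so the series converges to -4 + 3*pi there.

-4 + 3*pi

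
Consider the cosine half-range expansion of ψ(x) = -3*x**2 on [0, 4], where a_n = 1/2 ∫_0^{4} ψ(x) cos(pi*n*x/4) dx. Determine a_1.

192/pi**2

a_1 = 1/2 ∫_0^{4} (-3*x**2) cos(pi*x/4) dx.
Integrating by parts twice (tabular method), an antiderivative of (-3*x**2) cos(pi*x/4) is -12*x**2*sin(pi*x/4)/pi - 96*x*cos(pi*x/4)/pi**2 + 384*sin(pi*x/4)/pi**3; evaluating from 0 to 4: ∫_{0}^{4} (-3*x**2) cos(pi*x/4) dx = (384/pi**2) - (0) = 384/pi**2.
Hence a_1 = (1/2)·(384/pi**2) = 192/pi**2.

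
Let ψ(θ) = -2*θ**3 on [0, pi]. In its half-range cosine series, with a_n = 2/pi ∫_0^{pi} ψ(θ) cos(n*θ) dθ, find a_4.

a_4 = 2/pi ∫_0^{pi} (-2*θ**3) cos(4*θ) dθ.
Integrating by parts three times (tabular method), an antiderivative of (-2*θ**3) cos(4*θ) is -θ**3*sin(4*θ)/2 - 3*θ**2*cos(4*θ)/8 + 3*θ*sin(4*θ)/16 + 3*cos(4*θ)/64; evaluating from 0 to pi: ∫_{0}^{pi} (-2*θ**3) cos(4*θ) dθ = (3/64 - 3*pi**2/8) - (3/64) = -3*pi**2/8.
Hence a_4 = (2/pi)·(-3*pi**2/8) = -3*pi/4.

-3*pi/4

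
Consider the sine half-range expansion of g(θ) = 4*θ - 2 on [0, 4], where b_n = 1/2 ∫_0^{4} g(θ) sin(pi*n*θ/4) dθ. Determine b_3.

8/pi

b_3 = 1/2 ∫_0^{4} (4*θ - 2) sin(3*pi*θ/4) dθ.
Integrating by parts (boundary term plus one more integral), an antiderivative of (4*θ - 2) sin(3*pi*θ/4) is -16*θ*cos(3*pi*θ/4)/(3*pi) + 64*sin(3*pi*θ/4)/(9*pi**2) + 8*cos(3*pi*θ/4)/(3*pi); evaluating from 0 to 4: ∫_{0}^{4} (4*θ - 2) sin(3*pi*θ/4) dθ = (56/(3*pi)) - (8/(3*pi)) = 16/pi.
Hence b_3 = (1/2)·(16/pi) = 8/pi.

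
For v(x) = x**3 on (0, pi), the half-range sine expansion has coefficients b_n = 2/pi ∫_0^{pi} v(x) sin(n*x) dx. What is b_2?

b_2 = 2/pi ∫_0^{pi} (x**3) sin(2*x) dx.
Integrating by parts three times (tabular method), an antiderivative of (x**3) sin(2*x) is -x**3*cos(2*x)/2 + 3*x**2*sin(2*x)/4 + 3*x*cos(2*x)/4 - 3*sin(2*x)/8; evaluating from 0 to pi: ∫_{0}^{pi} (x**3) sin(2*x) dx = (pi*(3 - 2*pi**2)/4) - (0) = pi*(3 - 2*pi**2)/4.
Hence b_2 = (2/pi)·(pi*(3 - 2*pi**2)/4) = 3/2 - pi**2.

3/2 - pi**2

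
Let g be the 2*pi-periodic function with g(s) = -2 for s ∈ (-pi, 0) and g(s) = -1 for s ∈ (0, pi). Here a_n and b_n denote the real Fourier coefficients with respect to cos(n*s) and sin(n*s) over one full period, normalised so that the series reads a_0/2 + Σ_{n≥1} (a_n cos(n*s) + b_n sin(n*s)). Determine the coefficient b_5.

b_5 = 1/pi ∫_{-pi}^{pi} g(s) sin(5*s) ds.
Split the integral at the breakpoints.
Directly, an antiderivative of (-2) sin(5*s) is 2*cos(5*s)/5; evaluating from -pi to 0: ∫_{-pi}^{0} (-2) sin(5*s) ds = (2/5) - (-2/5) = 4/5.
Directly, an antiderivative of (-1) sin(5*s) is cos(5*s)/5; evaluating from 0 to pi: ∫_{0}^{pi} (-1) sin(5*s) ds = (-1/5) - (1/5) = -2/5.
Summing the pieces and multiplying by (1/pi) gives b_5 = 2/(5*pi).

2/(5*pi)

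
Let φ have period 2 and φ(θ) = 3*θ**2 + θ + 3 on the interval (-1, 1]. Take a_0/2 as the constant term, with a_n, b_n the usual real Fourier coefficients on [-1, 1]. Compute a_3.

-4/(3*pi**2)

a_3 = ∫_{-1}^{1} φ(θ) cos(3*pi*θ) dθ.
Integrating by parts twice (tabular method), an antiderivative of (3*θ**2 + θ + 3) cos(3*pi*θ) is θ**2*sin(3*pi*θ)/pi + θ*sin(3*pi*θ)/(3*pi) + 2*θ*cos(3*pi*θ)/(3*pi**2) - 2*sin(3*pi*θ)/(9*pi**3) + sin(3*pi*θ)/pi + cos(3*pi*θ)/(9*pi**2); evaluating from -1 to 1: ∫_{-1}^{1} (3*θ**2 + θ + 3) cos(3*pi*θ) dθ = (-7/(9*pi**2)) - (5/(9*pi**2)) = -4/(3*pi**2).
Hence a_3 = -4/(3*pi**2).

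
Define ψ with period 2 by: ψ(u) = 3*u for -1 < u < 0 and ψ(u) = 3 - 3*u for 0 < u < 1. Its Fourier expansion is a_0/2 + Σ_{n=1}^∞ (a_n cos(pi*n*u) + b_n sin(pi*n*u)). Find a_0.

a_0 = ∫_{-1}^{1} ψ(u) du = 0.

0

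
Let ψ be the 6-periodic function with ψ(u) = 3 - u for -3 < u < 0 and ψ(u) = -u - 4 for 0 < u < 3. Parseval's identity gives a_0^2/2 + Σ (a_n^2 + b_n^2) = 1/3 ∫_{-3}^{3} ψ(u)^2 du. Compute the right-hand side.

1/3 ∫_{-3}^{3} ψ(u)^2 du = 1/3 · (156) = 52.

52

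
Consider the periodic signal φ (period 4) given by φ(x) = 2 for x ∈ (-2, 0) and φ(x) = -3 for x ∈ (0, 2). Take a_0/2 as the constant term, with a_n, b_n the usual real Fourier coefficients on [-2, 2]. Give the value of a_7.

0

a_7 = 1/2 ∫_{-2}^{2} φ(x) cos(7*pi*x/2) dx.
Split the integral at the breakpoints.
Directly, an antiderivative of (2) cos(7*pi*x/2) is 4*sin(7*pi*x/2)/(7*pi); evaluating from -2 to 0: ∫_{-2}^{0} (2) cos(7*pi*x/2) dx = (0) - (0) = 0.
Directly, an antiderivative of (-3) cos(7*pi*x/2) is -6*sin(7*pi*x/2)/(7*pi); evaluating from 0 to 2: ∫_{0}^{2} (-3) cos(7*pi*x/2) dx = (0) - (0) = 0.
Summing the pieces and multiplying by (1/2) gives a_7 = 0.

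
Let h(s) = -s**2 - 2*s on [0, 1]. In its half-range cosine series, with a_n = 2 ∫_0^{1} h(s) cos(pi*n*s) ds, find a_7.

12/(49*pi**2)

a_7 = 2 ∫_0^{1} (-s**2 - 2*s) cos(7*pi*s) ds.
Integrating by parts twice (tabular method), an antiderivative of (-s**2 - 2*s) cos(7*pi*s) is -s**2*sin(7*pi*s)/(7*pi) - 2*s*sin(7*pi*s)/(7*pi) - 2*s*cos(7*pi*s)/(49*pi**2) + 2*sin(7*pi*s)/(343*pi**3) - 2*cos(7*pi*s)/(49*pi**2); evaluating from 0 to 1: ∫_{0}^{1} (-s**2 - 2*s) cos(7*pi*s) ds = (4/(49*pi**2)) - (-2/(49*pi**2)) = 6/(49*pi**2).
Hence a_7 = 2·(6/(49*pi**2)) = 12/(49*pi**2).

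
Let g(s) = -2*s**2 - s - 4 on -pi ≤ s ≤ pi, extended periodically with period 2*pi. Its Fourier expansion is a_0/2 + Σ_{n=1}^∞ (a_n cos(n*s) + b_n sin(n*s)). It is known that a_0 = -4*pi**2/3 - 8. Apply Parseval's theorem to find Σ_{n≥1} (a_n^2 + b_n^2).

Parseval: a_0^2/2 + Σ_{n≥1} (a_n^2+b_n^2) = 1/pi ∫_{-pi}^{pi} g(s)^2 ds = 32 + 34*pi**2/3 + 8*pi**4/5.
Subtract a_0^2/2 = 8*(6 + pi**2)**2/9: Σ (a_n^2+b_n^2) = 2*pi**2*(15 + 16*pi**2)/45.

2*pi**2*(15 + 16*pi**2)/45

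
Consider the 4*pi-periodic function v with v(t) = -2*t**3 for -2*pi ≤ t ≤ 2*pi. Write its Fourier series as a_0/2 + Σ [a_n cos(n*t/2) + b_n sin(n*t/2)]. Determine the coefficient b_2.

b_2 = (1/(2*pi)) ∫_{-2*pi}^{2*pi} v(t) sin(t) dt.
v is odd and sin(t) is odd, so the integrand is even and b_2 = 1/pi ∫_0^{2*pi} v(t) sin(t) dt.
Integrating by parts three times (tabular method), an antiderivative of (-2*t**3) sin(t) is 2*t**3*cos(t) - 6*t**2*sin(t) - 12*t*cos(t) + 12*sin(t); evaluating from 0 to 2*pi: ∫_{0}^{2*pi} (-2*t**3) sin(t) dt = (-24*pi + 16*pi**3) - (0) = -24*pi + 16*pi**3.
Hence b_2 = (1/pi)·(-24*pi + 16*pi**3) = -24 + 16*pi**2.

-24 + 16*pi**2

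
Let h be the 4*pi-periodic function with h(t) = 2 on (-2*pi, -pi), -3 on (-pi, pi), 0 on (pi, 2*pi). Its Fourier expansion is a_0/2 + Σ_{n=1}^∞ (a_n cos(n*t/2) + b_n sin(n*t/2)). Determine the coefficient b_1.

b_1 = (1/(2*pi)) ∫_{-2*pi}^{2*pi} h(t) sin(t/2) dt.
Split the integral at the breakpoints.
Directly, an antiderivative of (2) sin(t/2) is -4*cos(t/2); evaluating from -2*pi to -pi: ∫_{-2*pi}^{-pi} (2) sin(t/2) dt = (0) - (4) = -4.
Directly, an antiderivative of (-3) sin(t/2) is 6*cos(t/2); evaluating from -pi to pi: ∫_{-pi}^{pi} (-3) sin(t/2) dt = (0) - (0) = 0.
∫_{pi}^{2*pi} (0) sin(t/2) dt = 0.
Summing the pieces and multiplying by (1/(2*pi)) gives b_1 = -2/pi.

-2/pi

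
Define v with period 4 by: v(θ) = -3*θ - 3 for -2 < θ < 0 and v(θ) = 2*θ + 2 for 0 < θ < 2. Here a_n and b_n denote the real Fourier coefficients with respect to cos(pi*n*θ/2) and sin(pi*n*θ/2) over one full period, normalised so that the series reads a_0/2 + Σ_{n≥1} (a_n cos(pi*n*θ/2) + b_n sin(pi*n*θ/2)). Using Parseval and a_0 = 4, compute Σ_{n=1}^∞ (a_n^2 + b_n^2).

Parseval: a_0^2/2 + Σ_{n≥1} (a_n^2+b_n^2) = 1/2 ∫_{-2}^{2} v(θ)^2 dθ = 61/3.
Subtract a_0^2/2 = 8: Σ (a_n^2+b_n^2) = 37/3.

37/3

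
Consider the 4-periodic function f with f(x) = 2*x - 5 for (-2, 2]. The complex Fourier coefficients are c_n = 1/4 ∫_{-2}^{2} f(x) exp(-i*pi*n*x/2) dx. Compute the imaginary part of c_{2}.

2/pi

Since f is real-valued, Im(c_{2}) = -1/4 ∫_{-2}^{2} f(x) sin(pi*x) dx = -b_{2}/2.
Integrating by parts (boundary term plus one more integral), an antiderivative of (2*x - 5) sin(pi*x) is -2*x*cos(pi*x)/pi + 2*sin(pi*x)/pi**2 + 5*cos(pi*x)/pi; evaluating from -2 to 2: ∫_{-2}^{2} (2*x - 5) sin(pi*x) dx = (1/pi) - (9/pi) = -8/pi.
Hence Im(c_{2}) = (-1/4)·(-8/pi) = 2/pi.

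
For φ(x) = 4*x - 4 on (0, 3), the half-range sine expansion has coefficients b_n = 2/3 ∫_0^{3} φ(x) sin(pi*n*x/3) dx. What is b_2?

b_2 = 2/3 ∫_0^{3} (4*x - 4) sin(2*pi*x/3) dx.
Integrating by parts (boundary term plus one more integral), an antiderivative of (4*x - 4) sin(2*pi*x/3) is -6*x*cos(2*pi*x/3)/pi + 9*sin(2*pi*x/3)/pi**2 + 6*cos(2*pi*x/3)/pi; evaluating from 0 to 3: ∫_{0}^{3} (4*x - 4) sin(2*pi*x/3) dx = (-12/pi) - (6/pi) = -18/pi.
Hence b_2 = (2/3)·(-18/pi) = -12/pi.

-12/pi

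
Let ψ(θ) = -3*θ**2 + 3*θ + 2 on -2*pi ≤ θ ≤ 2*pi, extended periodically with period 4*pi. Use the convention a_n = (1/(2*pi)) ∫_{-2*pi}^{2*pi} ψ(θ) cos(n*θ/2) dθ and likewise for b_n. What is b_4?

b_4 = (1/(2*pi)) ∫_{-2*pi}^{2*pi} ψ(θ) sin(2*θ) dθ.
Integrating by parts twice (tabular method), an antiderivative of (-3*θ**2 + 3*θ + 2) sin(2*θ) is 3*θ**2*cos(2*θ)/2 - 3*θ*sin(2*θ)/2 - 3*θ*cos(2*θ)/2 + 3*sin(2*θ)/4 - 7*cos(2*θ)/4; evaluating from -2*pi to 2*pi: ∫_{-2*pi}^{2*pi} (-3*θ**2 + 3*θ + 2) sin(2*θ) dθ = (-3*pi - 7/4 + 6*pi**2) - (-7/4 + 3*pi + 6*pi**2) = -6*pi.
Hence b_4 = (1/(2*pi))·(-6*pi) = -3.

-3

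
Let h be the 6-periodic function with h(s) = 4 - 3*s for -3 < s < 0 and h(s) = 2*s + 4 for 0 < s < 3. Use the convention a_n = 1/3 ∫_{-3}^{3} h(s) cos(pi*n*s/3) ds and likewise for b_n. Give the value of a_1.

a_1 = 1/3 ∫_{-3}^{3} h(s) cos(pi*s/3) ds.
Split the integral at the breakpoints.
Integrating by parts (boundary term plus one more integral), an antiderivative of (4 - 3*s) cos(pi*s/3) is -9*s*sin(pi*s/3)/pi + 12*sin(pi*s/3)/pi - 27*cos(pi*s/3)/pi**2; evaluating from -3 to 0: ∫_{-3}^{0} (4 - 3*s) cos(pi*s/3) ds = (-27/pi**2) - (27/pi**2) = -54/pi**2.
Integrating by parts (boundary term plus one more integral), an antiderivative of (2*s + 4) cos(pi*s/3) is 6*s*sin(pi*s/3)/pi + 12*sin(pi*s/3)/pi + 18*cos(pi*s/3)/pi**2; evaluating from 0 to 3: ∫_{0}^{3} (2*s + 4) cos(pi*s/3) ds = (-18/pi**2) - (18/pi**2) = -36/pi**2.
Summing the pieces and multiplying by (1/3) gives a_1 = -30/pi**2.

-30/pi**2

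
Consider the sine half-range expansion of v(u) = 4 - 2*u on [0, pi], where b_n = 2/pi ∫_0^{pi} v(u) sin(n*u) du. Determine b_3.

4*(4 - pi)/(3*pi)

b_3 = 2/pi ∫_0^{pi} (4 - 2*u) sin(3*u) du.
Integrating by parts (boundary term plus one more integral), an antiderivative of (4 - 2*u) sin(3*u) is 2*u*cos(3*u)/3 - 2*sin(3*u)/9 - 4*cos(3*u)/3; evaluating from 0 to pi: ∫_{0}^{pi} (4 - 2*u) sin(3*u) du = (4/3 - 2*pi/3) - (-4/3) = 8/3 - 2*pi/3.
Hence b_3 = (2/pi)·(8/3 - 2*pi/3) = 4*(4 - pi)/(3*pi).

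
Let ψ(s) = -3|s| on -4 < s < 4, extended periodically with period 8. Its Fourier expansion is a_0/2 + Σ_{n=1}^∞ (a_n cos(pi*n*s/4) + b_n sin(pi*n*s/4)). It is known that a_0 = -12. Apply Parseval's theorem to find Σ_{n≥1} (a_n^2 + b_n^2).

Parseval: a_0^2/2 + Σ_{n≥1} (a_n^2+b_n^2) = 1/4 ∫_{-4}^{4} ψ(s)^2 ds = 96.
Subtract a_0^2/2 = 72: Σ (a_n^2+b_n^2) = 24.

24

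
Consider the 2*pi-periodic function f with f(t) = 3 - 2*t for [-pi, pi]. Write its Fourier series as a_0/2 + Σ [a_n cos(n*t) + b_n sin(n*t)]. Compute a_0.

a_0 = 1/pi ∫_{-pi}^{pi} f(t) dt = 1/pi · (6*pi) = 6.

6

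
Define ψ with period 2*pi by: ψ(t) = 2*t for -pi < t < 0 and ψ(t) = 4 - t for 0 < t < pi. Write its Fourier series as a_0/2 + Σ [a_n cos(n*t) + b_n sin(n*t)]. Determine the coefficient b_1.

(pi + 8)/pi

b_1 = 1/pi ∫_{-pi}^{pi} ψ(t) sin(t) dt.
Split the integral at the breakpoints.
Integrating by parts (boundary term plus one more integral), an antiderivative of (2*t) sin(t) is -2*t*cos(t) + 2*sin(t); evaluating from -pi to 0: ∫_{-pi}^{0} (2*t) sin(t) dt = (0) - (-2*pi) = 2*pi.
Integrating by parts (boundary term plus one more integral), an antiderivative of (4 - t) sin(t) is t*cos(t) - sin(t) - 4*cos(t); evaluating from 0 to pi: ∫_{0}^{pi} (4 - t) sin(t) dt = (4 - pi) - (-4) = 8 - pi.
Summing the pieces and multiplying by (1/pi) gives b_1 = (pi + 8)/pi.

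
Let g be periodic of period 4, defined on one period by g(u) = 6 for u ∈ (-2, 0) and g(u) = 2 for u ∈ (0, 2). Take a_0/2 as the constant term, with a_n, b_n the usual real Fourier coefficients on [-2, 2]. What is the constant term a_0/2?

4

a_0 = 1/2 ∫_{-2}^{2} g(u) du = 1/2 · (16) = 8.
So the constant term a_0/2 = 4.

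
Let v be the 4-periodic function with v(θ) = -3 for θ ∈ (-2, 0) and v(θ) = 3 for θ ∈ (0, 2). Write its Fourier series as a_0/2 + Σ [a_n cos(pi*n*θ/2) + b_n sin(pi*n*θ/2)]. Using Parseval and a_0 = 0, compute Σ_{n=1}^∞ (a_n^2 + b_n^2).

18

Parseval: a_0^2/2 + Σ_{n≥1} (a_n^2+b_n^2) = 1/2 ∫_{-2}^{2} v(θ)^2 dθ = 18.
Subtract a_0^2/2 = 0: Σ (a_n^2+b_n^2) = 18.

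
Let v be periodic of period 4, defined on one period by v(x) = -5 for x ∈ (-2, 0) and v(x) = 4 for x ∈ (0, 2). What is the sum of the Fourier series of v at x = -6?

x = -6 differs from x = 2 by -2 full period(s), and the series is 4-periodic.
At x = 2 the one-sided limits are v(2^-) = 4 and v(2^+) = -5.
By Dirichlet's theorem the series converges to their average, [(4) + (-5)]/2 = -1/2.

-1/2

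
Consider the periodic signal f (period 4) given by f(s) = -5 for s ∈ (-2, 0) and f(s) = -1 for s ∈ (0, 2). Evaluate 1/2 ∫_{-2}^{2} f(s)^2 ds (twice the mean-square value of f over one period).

1/2 ∫_{-2}^{2} f(s)^2 ds = 1/2 · (52) = 26.

26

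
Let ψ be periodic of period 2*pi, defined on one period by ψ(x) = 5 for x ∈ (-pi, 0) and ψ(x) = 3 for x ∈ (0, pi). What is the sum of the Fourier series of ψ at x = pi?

4

At x = pi the one-sided limits are ψ(pi^-) = 3 and ψ(pi^+) = 5.
By Dirichlet's theorem the series converges to their average, [(3) + (5)]/2 = 4.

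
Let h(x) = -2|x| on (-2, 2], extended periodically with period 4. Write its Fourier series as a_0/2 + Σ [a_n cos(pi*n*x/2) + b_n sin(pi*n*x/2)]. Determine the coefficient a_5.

a_5 = 1/2 ∫_{-2}^{2} h(x) cos(5*pi*x/2) dx.
h is even and cos(5*pi*x/2) is even, so the integrand is even and a_5 = ∫_0^{2} h(x) cos(5*pi*x/2) dx.
Integrating by parts (boundary term plus one more integral), an antiderivative of (-2*x) cos(5*pi*x/2) is -4*x*sin(5*pi*x/2)/(5*pi) - 8*cos(5*pi*x/2)/(25*pi**2); evaluating from 0 to 2: ∫_{0}^{2} (-2*x) cos(5*pi*x/2) dx = (8/(25*pi**2)) - (-8/(25*pi**2)) = 16/(25*pi**2).
Hence a_5 = 16/(25*pi**2).

16/(25*pi**2)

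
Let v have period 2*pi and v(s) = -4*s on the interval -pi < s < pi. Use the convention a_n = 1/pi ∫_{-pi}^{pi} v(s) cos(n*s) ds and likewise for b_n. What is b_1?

-8

b_1 = 1/pi ∫_{-pi}^{pi} v(s) sin(s) ds.
v is odd and sin(s) is odd, so the integrand is even and b_1 = 2/pi ∫_0^{pi} v(s) sin(s) ds.
Integrating by parts (boundary term plus one more integral), an antiderivative of (-4*s) sin(s) is 4*s*cos(s) - 4*sin(s); evaluating from 0 to pi: ∫_{0}^{pi} (-4*s) sin(s) ds = (-4*pi) - (0) = -4*pi.
Hence b_1 = (2/pi)·(-4*pi) = -8.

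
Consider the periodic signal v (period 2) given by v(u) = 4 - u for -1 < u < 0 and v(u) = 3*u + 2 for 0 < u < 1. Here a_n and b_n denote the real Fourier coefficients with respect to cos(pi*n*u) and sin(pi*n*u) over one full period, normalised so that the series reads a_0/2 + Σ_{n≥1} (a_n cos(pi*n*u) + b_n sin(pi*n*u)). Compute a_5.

-8/(25*pi**2)

a_5 = ∫_{-1}^{1} v(u) cos(5*pi*u) du.
Split the integral at the breakpoints.
Integrating by parts (boundary term plus one more integral), an antiderivative of (4 - u) cos(5*pi*u) is -u*sin(5*pi*u)/(5*pi) + 4*sin(5*pi*u)/(5*pi) - cos(5*pi*u)/(25*pi**2); evaluating from -1 to 0: ∫_{-1}^{0} (4 - u) cos(5*pi*u) du = (-1/(25*pi**2)) - (1/(25*pi**2)) = -2/(25*pi**2).
Integrating by parts (boundary term plus one more integral), an antiderivative of (3*u + 2) cos(5*pi*u) is 3*u*sin(5*pi*u)/(5*pi) + 2*sin(5*pi*u)/(5*pi) + 3*cos(5*pi*u)/(25*pi**2); evaluating from 0 to 1: ∫_{0}^{1} (3*u + 2) cos(5*pi*u) du = (-3/(25*pi**2)) - (3/(25*pi**2)) = -6/(25*pi**2).
Summing the pieces gives a_5 = -8/(25*pi**2).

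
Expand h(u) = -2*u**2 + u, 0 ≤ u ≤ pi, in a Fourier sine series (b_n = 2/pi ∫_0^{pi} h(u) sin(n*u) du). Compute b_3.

b_3 = 2/pi ∫_0^{pi} (-2*u**2 + u) sin(3*u) du.
Integrating by parts twice (tabular method), an antiderivative of (-2*u**2 + u) sin(3*u) is 2*u**2*cos(3*u)/3 - 4*u*sin(3*u)/9 - u*cos(3*u)/3 + sin(3*u)/9 - 4*cos(3*u)/27; evaluating from 0 to pi: ∫_{0}^{pi} (-2*u**2 + u) sin(3*u) du = (-2*pi**2/3 + 4/27 + pi/3) - (-4/27) = -2*pi**2/3 + 8/27 + pi/3.
Hence b_3 = (2/pi)·(-2*pi**2/3 + 8/27 + pi/3) = 2*(-18*pi**2 + 8 + 9*pi)/(27*pi).

2*(-18*pi**2 + 8 + 9*pi)/(27*pi)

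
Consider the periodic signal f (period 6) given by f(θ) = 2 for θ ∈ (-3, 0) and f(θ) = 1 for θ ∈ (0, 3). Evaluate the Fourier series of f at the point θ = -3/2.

f is continuous at θ = -3/2 with value 2, so the series converges to 2 there.

2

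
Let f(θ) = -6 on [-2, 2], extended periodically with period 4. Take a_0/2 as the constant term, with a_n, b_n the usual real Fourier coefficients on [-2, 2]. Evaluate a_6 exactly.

0

a_6 = 1/2 ∫_{-2}^{2} f(θ) cos(3*pi*θ) dθ.
f is even and cos(3*pi*θ) is even, so the integrand is even and a_6 = ∫_0^{2} f(θ) cos(3*pi*θ) dθ.
Directly, an antiderivative of (-6) cos(3*pi*θ) is -2*sin(3*pi*θ)/pi; evaluating from 0 to 2: ∫_{0}^{2} (-6) cos(3*pi*θ) dθ = (0) - (0) = 0.
Hence a_6 = 0.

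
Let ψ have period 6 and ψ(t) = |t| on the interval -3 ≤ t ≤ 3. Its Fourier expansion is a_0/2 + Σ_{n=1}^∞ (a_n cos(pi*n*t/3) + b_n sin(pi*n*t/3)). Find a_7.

a_7 = 1/3 ∫_{-3}^{3} ψ(t) cos(7*pi*t/3) dt.
ψ is even and cos(7*pi*t/3) is even, so the integrand is even and a_7 = 2/3 ∫_0^{3} ψ(t) cos(7*pi*t/3) dt.
Integrating by parts (boundary term plus one more integral), an antiderivative of (t) cos(7*pi*t/3) is 3*t*sin(7*pi*t/3)/(7*pi) + 9*cos(7*pi*t/3)/(49*pi**2); evaluating from 0 to 3: ∫_{0}^{3} (t) cos(7*pi*t/3) dt = (-9/(49*pi**2)) - (9/(49*pi**2)) = -18/(49*pi**2).
Hence a_7 = (2/3)·(-18/(49*pi**2)) = -12/(49*pi**2).

-12/(49*pi**2)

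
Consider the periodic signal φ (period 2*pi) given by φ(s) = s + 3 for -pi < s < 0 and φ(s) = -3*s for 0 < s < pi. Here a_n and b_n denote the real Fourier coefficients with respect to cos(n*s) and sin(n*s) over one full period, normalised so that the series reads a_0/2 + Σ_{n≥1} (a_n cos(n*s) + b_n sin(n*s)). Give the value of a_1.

8/pi

a_1 = 1/pi ∫_{-pi}^{pi} φ(s) cos(s) ds.
Split the integral at the breakpoints.
Integrating by parts (boundary term plus one more integral), an antiderivative of (s + 3) cos(s) is s*sin(s) + 3*sin(s) + cos(s); evaluating from -pi to 0: ∫_{-pi}^{0} (s + 3) cos(s) ds = (1) - (-1) = 2.
Integrating by parts (boundary term plus one more integral), an antiderivative of (-3*s) cos(s) is -3*s*sin(s) - 3*cos(s); evaluating from 0 to pi: ∫_{0}^{pi} (-3*s) cos(s) ds = (3) - (-3) = 6.
Summing the pieces and multiplying by (1/pi) gives a_1 = 8/pi.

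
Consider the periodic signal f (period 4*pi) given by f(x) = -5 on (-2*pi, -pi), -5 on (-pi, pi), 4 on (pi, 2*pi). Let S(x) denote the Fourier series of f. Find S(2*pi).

-1/2

x = 2*pi differs from x = -2*pi by 1 full period(s), and the series is 4*pi-periodic.
At x = -2*pi the one-sided limits are f(-2*pi^-) = 4 and f(-2*pi^+) = -5.
By Dirichlet's theorem the series converges to their average, [(4) + (-5)]/2 = -1/2.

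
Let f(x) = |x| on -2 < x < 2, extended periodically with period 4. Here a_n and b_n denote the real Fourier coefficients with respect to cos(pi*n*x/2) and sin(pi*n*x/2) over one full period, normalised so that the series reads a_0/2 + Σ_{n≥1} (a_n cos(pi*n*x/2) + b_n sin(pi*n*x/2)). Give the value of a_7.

a_7 = 1/2 ∫_{-2}^{2} f(x) cos(7*pi*x/2) dx.
f is even and cos(7*pi*x/2) is even, so the integrand is even and a_7 = ∫_0^{2} f(x) cos(7*pi*x/2) dx.
Integrating by parts (boundary term plus one more integral), an antiderivative of (x) cos(7*pi*x/2) is 2*x*sin(7*pi*x/2)/(7*pi) + 4*cos(7*pi*x/2)/(49*pi**2); evaluating from 0 to 2: ∫_{0}^{2} (x) cos(7*pi*x/2) dx = (-4/(49*pi**2)) - (4/(49*pi**2)) = -8/(49*pi**2).
Hence a_7 = -8/(49*pi**2).

-8/(49*pi**2)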